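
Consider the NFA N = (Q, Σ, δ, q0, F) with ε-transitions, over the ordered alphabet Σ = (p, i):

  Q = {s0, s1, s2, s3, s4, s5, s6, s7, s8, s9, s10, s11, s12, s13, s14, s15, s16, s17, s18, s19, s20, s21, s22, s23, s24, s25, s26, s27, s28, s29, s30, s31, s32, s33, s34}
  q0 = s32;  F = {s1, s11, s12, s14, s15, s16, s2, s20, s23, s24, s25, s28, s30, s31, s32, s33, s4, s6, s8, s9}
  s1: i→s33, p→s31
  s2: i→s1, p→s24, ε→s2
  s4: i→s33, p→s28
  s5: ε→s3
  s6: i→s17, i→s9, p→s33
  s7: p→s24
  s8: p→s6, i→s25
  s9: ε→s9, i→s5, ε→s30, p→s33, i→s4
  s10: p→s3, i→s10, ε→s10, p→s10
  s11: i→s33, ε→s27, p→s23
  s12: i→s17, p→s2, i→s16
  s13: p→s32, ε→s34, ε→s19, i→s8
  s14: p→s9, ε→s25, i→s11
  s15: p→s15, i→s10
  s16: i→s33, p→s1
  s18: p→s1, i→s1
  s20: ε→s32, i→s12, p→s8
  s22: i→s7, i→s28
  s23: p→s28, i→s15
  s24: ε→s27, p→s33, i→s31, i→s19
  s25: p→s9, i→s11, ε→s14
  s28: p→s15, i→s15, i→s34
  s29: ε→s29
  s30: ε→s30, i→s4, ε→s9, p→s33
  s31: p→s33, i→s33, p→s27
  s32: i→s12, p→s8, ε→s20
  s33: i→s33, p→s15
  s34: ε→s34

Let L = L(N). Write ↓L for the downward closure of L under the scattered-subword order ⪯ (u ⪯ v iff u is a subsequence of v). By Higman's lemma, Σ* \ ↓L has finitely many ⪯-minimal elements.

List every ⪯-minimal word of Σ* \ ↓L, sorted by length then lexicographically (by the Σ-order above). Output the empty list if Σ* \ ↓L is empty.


|Q|=35, |F|=20, |δ|=73 (17 ε).
min D↑ (18 st, q0=0, F={16}): 0:p→1,i→2 1:p→3,i→4 2:p→5,i→6 3:p→7,i→8 4:p→8,i→9 5:p→10,i→11 6:p→11,i→7 7:p→12,i→7 8:p→7,i→13 9:p→14,i→7 10:p→7,i→15 11:p→15,i→7 12:p→12,i→16 13:p→17,i→7 14:p→17,i→12 15:p→7,i→7 16:p→16,i→16 17:p→12,i→12.
'ppppi': N↓-sim [27, 23, 17, 7, 3, 2] end={s10,s3} ∉↓L; 5/5 deletions ∈↓L.
'iiipi': |S_i|=[27, 23, 16, 5, 3, 2] end={s10,s3} rej; 5/5 del acc.
'piipii': |S_i|=[27, 23, 19, 11, 6, 4, 2] end={s10,s3} rej; 6/6 single-dels accept.
3 words, ⪯-incomp.

A = [ppppi, iiipi, piipii].


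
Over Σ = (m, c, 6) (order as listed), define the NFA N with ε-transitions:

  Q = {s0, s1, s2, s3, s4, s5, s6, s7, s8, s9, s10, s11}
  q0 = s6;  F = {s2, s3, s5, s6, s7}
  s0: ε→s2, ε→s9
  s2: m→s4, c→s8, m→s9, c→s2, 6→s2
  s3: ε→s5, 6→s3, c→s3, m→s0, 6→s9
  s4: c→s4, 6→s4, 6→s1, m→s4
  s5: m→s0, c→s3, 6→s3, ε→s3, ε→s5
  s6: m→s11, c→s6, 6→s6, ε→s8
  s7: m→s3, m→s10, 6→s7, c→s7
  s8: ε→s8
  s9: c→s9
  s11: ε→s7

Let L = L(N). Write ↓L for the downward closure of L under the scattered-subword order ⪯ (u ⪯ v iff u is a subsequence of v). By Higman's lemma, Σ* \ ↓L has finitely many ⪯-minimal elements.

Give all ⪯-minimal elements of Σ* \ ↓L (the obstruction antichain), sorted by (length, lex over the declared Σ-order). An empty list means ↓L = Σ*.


|Q|=12, |F|=5, |δ|=32 (8 ε).
min D↑ (5 st, q0=0, F={4}): 0:m→1,c→0,6→0 1:m→2,c→1,6→1 2:m→3,c→2,6→2 3:m→4,c→3,6→3 4:m→4,c→4,6→4 (ε-aug+det+¬).
'mmmm': run [12, 11, 9, 6, 3] end={s1,s4,s9} — reject; 4/4 deletions ∈↓L.
1 minimals (antichain).

Antichain: [mmmm].


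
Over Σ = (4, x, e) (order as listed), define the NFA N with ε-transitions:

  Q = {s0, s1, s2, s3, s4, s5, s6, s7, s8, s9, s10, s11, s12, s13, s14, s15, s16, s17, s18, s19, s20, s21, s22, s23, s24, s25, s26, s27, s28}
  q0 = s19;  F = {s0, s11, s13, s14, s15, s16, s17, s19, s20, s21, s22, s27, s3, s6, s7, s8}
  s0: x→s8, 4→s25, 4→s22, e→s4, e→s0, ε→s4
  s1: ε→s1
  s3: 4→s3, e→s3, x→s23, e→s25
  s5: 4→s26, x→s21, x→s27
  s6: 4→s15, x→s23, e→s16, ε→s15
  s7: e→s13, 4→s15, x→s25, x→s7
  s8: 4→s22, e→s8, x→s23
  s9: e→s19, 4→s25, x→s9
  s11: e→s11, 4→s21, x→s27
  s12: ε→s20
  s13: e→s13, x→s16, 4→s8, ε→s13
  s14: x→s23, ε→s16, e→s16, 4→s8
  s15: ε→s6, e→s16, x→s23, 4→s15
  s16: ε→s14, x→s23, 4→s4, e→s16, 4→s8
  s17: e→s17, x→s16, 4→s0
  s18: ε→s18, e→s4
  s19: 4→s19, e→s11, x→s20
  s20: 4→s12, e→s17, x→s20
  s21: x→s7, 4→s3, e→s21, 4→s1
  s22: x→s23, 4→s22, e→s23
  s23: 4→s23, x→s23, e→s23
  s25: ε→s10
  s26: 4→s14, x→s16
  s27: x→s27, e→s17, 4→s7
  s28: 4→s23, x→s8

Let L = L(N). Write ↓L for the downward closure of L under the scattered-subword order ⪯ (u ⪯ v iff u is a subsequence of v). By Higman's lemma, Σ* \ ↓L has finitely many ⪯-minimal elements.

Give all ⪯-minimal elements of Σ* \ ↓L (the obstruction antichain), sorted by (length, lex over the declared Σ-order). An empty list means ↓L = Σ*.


|Q|=29, |F|=16, |δ|=78 (10 ε).
min D↑ (15 st, q0=0, F={12}): 0:4→0,x→1,e→2 1:4→1,x→1,e→3 2:4→4,x→5,e→2 3:4→6,x→7,e→3 4:4→8,x→9,e→4 5:4→9,x→5,e→3 6:4→10,x→11,e→6 7:4→11,x→12,e→7 8:4→8,x→12,e→8 9:4→13,x→9,e→14 10:4→10,x→12,e→12 11:4→10,x→12,e→11 12:4→12,x→12,e→12 13:4→13,x→12,e→7 14:4→11,x→7,e→14 (ε-aug+det+¬).
'xexx': run [22, 17, 11, 6, 1] end={s23} rej; 4/4 deletions ∈↓L.
'e44x': N↓-sim [22, 19, 16, 12, 1] end={s23} ∉↓L; 4/4 del acc.
'xe44e': N↓-sim [22, 17, 11, 7, 4, 1] end={s23} — reject; 5/5 single-dels accept.
3 obstructions.

Antichain: [xexx, e44x, xe44e].


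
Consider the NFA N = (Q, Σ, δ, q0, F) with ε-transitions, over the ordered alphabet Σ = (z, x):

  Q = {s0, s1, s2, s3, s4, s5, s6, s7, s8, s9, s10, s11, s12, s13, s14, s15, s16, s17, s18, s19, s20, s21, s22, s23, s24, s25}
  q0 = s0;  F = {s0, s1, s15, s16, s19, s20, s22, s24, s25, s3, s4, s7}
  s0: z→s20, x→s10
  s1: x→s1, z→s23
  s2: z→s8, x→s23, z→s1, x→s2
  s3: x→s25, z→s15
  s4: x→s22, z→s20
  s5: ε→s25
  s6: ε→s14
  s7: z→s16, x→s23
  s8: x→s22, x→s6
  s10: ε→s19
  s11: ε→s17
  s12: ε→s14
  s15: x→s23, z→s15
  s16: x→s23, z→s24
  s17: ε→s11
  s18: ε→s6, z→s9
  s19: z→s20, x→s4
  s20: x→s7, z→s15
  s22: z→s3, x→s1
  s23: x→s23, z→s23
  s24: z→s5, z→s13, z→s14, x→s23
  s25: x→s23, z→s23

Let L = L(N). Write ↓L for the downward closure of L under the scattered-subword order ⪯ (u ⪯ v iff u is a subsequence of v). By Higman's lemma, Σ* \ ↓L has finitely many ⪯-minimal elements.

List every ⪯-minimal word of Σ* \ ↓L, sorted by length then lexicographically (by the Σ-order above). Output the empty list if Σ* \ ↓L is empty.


min(Σ*\↓L) = [zzx, zxx, xxxxz, zxzzzz].

|Q|=26, |F|=12, |δ|=42 (7 ε).
min D↑ (13 st, q0=0, F={6}): 0:z→1,x→2 1:z→3,x→4 2:z→1,x→5 3:z→3,x→6 4:z→7,x→6 5:z→1,x→8 6:z→6,x→6 7:z→9,x→6 8:z→10,x→11 9:z→12,x→6 10:z→3,x→12 11:z→6,x→11 12:z→6,x→6 (ε-aug+det+¬).
'zzx': N↓-sim [17, 11, 8, 1] end={s23} — reject; 3/3 single-dels accept.
'zxx': |S_i|=[17, 11, 8, 1] end={s23} rej; 3/3 deletions ∈↓L.
'xxxxz': run [17, 16, 14, 12, 3, 1] end={s23} ∉↓L; 5/5 deletions ∈↓L.
'zxzzzz': run [17, 11, 8, 7, 6, 5, 1] end={s23} ∉↓L; 6/6 single-dels accept.
4 minimals (antichain).


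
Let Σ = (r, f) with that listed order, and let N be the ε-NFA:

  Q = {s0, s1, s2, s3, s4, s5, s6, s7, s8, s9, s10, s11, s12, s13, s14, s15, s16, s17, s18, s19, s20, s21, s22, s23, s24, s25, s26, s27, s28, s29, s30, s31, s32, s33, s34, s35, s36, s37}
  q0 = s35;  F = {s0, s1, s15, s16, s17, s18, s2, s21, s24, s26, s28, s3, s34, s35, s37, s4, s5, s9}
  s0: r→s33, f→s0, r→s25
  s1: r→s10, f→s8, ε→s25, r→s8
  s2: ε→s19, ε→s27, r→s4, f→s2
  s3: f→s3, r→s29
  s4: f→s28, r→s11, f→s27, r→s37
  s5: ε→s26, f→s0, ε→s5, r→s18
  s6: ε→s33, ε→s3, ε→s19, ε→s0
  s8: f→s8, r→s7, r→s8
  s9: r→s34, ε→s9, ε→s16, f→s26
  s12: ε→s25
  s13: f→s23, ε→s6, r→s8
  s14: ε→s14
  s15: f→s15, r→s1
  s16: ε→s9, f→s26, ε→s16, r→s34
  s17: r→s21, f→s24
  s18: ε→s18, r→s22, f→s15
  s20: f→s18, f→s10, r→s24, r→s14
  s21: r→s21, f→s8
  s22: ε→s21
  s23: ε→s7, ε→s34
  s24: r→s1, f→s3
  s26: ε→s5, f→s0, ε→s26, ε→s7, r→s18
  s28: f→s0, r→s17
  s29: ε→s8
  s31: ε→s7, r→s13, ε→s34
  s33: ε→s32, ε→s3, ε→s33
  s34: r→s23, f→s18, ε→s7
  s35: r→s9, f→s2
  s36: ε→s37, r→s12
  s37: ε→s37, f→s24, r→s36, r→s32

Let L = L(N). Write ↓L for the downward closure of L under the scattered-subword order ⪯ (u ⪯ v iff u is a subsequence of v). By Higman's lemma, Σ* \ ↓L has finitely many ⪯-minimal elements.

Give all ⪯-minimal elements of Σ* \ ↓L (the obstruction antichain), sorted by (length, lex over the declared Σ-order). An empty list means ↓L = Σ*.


|Q|=38, |F|=18, |δ|=84 (32 ε).
min D↑ (17 st, q0=0, F={15}): 0:r→1,f→2 1:r→3,f→4 2:r→5,f→2 3:r→3,f→6 4:r→6,f→7 5:r→8,f→9 6:r→10,f→11 7:r→12,f→7 8:r→8,f→13 9:r→14,f→7 10:r→10,f→15 11:r→16,f→11 12:r→15,f→12 13:r→16,f→12 14:r→10,f→13 15:r→15,f→15 16:r→15,f→15 [Hopcroft].
'rrfrf': N↓-sim [32, 29, 21, 12, 8, 2] end={s7,s8} — reject; 5/5 deletions ∈↓L.
'rfrrf': N↓-sim [32, 29, 20, 15, 8, 2] end={s7,s8} ∉↓L; 5/5 single-dels accept.
'rffrr': N↓-sim [32, 29, 20, 12, 9, 4] end={s10,s29,s7,s8} — reject; 5/5 deletions ∈↓L.
'frrfrr': run [32, 27, 23, 17, 8, 6, 3] end={s10,s7,s8} rej; 6/6 deletions ∈↓L.
'frrffr': run [32, 27, 23, 17, 8, 4, 3] end={s29,s7,s8} — reject; 6/6 deletions ∈↓L.
5 minimals (antichain).

A = [rrfrf, rfrrf, rffrr, frrfrr, frrffr].


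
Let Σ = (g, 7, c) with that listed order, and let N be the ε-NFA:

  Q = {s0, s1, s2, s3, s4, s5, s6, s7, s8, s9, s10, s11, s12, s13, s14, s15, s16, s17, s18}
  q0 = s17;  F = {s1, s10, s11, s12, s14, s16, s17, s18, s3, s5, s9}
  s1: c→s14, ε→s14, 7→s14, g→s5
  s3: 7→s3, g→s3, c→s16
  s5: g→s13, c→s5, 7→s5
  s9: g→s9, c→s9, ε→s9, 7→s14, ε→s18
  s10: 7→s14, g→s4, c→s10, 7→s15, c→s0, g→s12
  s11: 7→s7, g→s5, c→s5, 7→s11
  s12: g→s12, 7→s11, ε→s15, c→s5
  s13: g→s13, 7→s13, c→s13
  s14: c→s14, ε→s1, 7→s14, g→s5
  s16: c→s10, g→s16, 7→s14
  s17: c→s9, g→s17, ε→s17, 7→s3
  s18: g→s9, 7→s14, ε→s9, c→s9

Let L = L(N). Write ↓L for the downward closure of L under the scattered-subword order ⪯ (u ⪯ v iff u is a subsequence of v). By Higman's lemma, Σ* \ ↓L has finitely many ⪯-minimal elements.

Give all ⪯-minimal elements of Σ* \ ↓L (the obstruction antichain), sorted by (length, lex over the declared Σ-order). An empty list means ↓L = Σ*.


Antichain: [c7gg, 7ccgcg].

|Q|=19, |F|=11, |δ|=47 (7 ε).
min D↑ (10 st, q0=0, F={8}): 0:g→0,7→1,c→2 1:g→1,7→1,c→3 2:g→2,7→4,c→2 3:g→3,7→4,c→5 4:g→6,7→4,c→4 5:g→7,7→4,c→5 6:g→8,7→6,c→6 7:g→7,7→9,c→6 8:g→8,7→8,c→8 9:g→6,7→9,c→6 (ε-aug+det+¬).
'c7gg': N↓-sim [16, 14, 7, 2, 1] end={s13} ∉↓L; 4/4 single-dels accept.
'7ccgcg': N↓-sim [16, 13, 12, 11, 7, 2, 1] end={s13} rej; 6/6 deletions ∈↓L.
2 words, ⪯-incomp.


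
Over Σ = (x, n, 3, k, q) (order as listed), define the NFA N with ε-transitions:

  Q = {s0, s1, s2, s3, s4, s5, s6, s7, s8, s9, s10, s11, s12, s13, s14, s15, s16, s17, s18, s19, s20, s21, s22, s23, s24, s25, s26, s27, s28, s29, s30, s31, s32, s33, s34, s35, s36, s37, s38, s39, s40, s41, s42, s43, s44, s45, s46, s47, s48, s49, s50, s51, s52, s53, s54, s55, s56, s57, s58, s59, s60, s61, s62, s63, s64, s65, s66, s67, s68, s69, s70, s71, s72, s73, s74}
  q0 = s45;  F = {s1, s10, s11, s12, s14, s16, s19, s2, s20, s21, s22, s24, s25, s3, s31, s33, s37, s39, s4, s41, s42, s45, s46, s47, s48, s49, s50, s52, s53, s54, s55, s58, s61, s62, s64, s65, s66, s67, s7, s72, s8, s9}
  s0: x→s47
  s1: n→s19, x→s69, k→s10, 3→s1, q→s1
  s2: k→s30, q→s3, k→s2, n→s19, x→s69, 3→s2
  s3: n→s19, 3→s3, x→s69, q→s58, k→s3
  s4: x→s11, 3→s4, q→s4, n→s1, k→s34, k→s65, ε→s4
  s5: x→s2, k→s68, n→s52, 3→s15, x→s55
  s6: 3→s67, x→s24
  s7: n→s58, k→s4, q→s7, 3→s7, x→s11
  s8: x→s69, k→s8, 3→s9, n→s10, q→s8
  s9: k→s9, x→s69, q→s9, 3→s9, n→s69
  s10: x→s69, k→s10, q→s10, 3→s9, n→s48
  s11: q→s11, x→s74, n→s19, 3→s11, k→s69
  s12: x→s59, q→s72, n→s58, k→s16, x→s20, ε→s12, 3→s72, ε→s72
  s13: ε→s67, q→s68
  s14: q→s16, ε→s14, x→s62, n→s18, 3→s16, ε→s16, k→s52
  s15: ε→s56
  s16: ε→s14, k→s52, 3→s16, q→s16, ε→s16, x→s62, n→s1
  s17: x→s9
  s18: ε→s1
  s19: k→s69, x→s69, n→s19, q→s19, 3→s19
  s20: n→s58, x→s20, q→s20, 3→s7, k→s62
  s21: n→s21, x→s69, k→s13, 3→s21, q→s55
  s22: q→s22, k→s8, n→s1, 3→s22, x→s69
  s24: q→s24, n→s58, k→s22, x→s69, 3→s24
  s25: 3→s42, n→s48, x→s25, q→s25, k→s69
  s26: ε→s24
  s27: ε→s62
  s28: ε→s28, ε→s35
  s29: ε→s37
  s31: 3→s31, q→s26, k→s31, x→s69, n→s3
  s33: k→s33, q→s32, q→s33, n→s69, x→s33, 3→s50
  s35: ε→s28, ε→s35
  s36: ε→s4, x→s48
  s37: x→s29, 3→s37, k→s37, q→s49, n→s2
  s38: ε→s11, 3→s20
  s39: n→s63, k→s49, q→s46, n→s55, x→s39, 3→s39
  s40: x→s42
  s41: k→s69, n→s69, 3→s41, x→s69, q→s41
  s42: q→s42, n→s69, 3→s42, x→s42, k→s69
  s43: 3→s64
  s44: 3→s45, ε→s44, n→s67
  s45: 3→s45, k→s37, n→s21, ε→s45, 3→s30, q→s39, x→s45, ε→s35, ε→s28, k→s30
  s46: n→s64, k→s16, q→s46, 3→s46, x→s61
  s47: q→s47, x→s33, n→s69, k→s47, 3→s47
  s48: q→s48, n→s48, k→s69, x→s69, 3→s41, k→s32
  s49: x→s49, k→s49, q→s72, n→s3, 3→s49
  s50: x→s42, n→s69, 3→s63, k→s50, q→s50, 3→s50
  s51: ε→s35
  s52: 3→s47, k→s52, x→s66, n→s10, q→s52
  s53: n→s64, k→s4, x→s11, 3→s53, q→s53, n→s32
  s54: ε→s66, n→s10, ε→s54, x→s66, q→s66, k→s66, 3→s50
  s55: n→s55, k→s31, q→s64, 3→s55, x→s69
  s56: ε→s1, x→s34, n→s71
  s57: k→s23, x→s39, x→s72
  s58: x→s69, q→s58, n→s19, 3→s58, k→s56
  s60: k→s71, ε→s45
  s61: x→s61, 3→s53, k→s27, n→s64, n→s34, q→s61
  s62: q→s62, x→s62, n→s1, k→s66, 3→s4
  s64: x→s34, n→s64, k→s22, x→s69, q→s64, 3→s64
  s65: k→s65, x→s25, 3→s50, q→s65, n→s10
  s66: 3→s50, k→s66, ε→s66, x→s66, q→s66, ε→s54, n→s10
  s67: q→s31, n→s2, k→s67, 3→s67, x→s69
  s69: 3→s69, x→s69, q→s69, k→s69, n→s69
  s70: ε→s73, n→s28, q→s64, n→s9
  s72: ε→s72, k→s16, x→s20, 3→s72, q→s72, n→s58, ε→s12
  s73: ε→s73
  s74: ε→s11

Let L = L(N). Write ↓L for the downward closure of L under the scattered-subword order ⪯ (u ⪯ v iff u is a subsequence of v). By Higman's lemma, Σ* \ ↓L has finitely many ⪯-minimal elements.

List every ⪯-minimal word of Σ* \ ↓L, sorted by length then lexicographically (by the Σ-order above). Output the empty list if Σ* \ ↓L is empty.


|Q|=75, |F|=42, |δ|=287 (35 ε).
min D↑ (40 st, q0=0, F={4}): 0:x→0,n→1,3→0,k→2,q→3 1:x→4,n→1,3→1,k→5,q→6 2:x→2,n→7,3→2,k→2,q→8 3:x→3,n→6,3→3,k→8,q→9 4:x→4,n→4,3→4,k→4,q→4 5:x→4,n→7,3→5,k→5,q→10 6:x→4,n→6,3→6,k→10,q→11 7:x→4,n→12,3→7,k→7,q→13 8:x→8,n→13,3→8,k→8,q→14 9:x→15,n→11,3→9,k→16,q→9 10:x→4,n→13,3→10,k→10,q→17 11:x→4,n→11,3→11,k→18,q→11 12:x→4,n→12,3→12,k→4,q→12 13:x→4,n→12,3→13,k→13,q→19 14:x→20,n→19,3→14,k→16,q→14 15:x→15,n→11,3→21,k→22,q→15 16:x→22,n→23,3→16,k→24,q→16 17:x→4,n→19,3→17,k→18,q→17 18:x→4,n→23,3→18,k→25,q→18 19:x→4,n→12,3→19,k→23,q→19 20:x→20,n→19,3→26,k→22,q→20 21:x→27,n→11,3→21,k→28,q→21 22:x→22,n→23,3→28,k→29,q→22 23:x→4,n→12,3→23,k→30,q→23 24:x→29,n→30,3→31,k→24,q→24 25:x→4,n→30,3→32,k→25,q→25 26:x→27,n→19,3→26,k→28,q→26 27:x→27,n→12,3→27,k→4,q→27 28:x→27,n→23,3→28,k→33,q→28 29:x→29,n→30,3→34,k→29,q→29 30:x→4,n→35,3→32,k→30,q→30 31:x→36,n→4,3→31,k→31,q→31 32:x→4,n→4,3→32,k→32,q→32 33:x→37,n→30,3→34,k→33,q→33 34:x→38,n→4,3→34,k→34,q→34 35:x→4,n→35,3→39,k→4,q→35 36:x→36,n→4,3→34,k→36,q→36 37:x→37,n→35,3→38,k→4,q→37 38:x→38,n→4,3→38,k→4,q→38 39:x→4,n→4,3→39,k→4,q→39 (ε-aug+det+¬).
'nx': |S_i|=[59, 28, 2] end={s34,s69} rej; 2/2 del acc.
'knnk': |S_i|=[59, 49, 16, 6, 2] end={s32,s69} ∉↓L; 4/4 single-dels accept.
'qqx3xk': N↓-sim [59, 49, 43, 33, 25, 10, 2] end={s32,s69} rej; 6/6 del acc.
'qqkk3n': run [59, 49, 43, 31, 18, 9, 1] end={s69} — reject; 6/6 del acc.
4 minimals (antichain).

min(Σ*\↓L) = [nx, knnk, qqx3xk, qqkk3n].


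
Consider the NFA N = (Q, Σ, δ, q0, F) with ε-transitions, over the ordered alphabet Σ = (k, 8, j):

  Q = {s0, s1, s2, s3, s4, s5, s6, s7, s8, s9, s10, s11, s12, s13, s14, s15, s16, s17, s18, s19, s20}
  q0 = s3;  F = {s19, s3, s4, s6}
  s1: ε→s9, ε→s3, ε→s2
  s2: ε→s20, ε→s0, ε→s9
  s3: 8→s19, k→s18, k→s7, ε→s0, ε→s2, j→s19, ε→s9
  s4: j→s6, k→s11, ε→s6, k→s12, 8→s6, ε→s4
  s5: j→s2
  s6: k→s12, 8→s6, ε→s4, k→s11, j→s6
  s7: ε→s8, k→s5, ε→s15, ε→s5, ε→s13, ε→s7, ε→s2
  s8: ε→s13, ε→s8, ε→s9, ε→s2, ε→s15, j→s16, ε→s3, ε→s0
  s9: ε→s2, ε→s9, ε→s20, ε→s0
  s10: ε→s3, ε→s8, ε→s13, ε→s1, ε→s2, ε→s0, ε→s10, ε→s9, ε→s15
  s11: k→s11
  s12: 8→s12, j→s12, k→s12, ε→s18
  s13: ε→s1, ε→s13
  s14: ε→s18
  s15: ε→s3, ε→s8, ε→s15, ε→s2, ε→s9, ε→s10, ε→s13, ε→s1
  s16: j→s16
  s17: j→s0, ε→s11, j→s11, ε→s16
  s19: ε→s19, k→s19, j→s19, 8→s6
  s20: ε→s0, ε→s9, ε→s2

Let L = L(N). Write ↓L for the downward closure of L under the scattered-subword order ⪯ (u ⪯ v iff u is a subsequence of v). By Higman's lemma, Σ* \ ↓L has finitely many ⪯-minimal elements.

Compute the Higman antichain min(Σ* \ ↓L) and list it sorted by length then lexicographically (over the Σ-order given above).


Antichain: [88k, j8k].

|Q|=21, |F|=4, |δ|=81 (56 ε).
min D↑ (4 st, q0=0, F={3}): 0:k→0,8→1,j→1 1:k→1,8→2,j→1 2:k→3,8→2,j→2 3:k→3,8→3,j→3 [Hopcroft].
'88k': |S_i|=[19, 6, 5, 3] end={s11,s12,s18} rej; 3/3 del acc.
'j8k': N↓-sim [19, 11, 5, 3] end={s11,s12,s18} rej; 3/3 del acc.
2 obstructions.


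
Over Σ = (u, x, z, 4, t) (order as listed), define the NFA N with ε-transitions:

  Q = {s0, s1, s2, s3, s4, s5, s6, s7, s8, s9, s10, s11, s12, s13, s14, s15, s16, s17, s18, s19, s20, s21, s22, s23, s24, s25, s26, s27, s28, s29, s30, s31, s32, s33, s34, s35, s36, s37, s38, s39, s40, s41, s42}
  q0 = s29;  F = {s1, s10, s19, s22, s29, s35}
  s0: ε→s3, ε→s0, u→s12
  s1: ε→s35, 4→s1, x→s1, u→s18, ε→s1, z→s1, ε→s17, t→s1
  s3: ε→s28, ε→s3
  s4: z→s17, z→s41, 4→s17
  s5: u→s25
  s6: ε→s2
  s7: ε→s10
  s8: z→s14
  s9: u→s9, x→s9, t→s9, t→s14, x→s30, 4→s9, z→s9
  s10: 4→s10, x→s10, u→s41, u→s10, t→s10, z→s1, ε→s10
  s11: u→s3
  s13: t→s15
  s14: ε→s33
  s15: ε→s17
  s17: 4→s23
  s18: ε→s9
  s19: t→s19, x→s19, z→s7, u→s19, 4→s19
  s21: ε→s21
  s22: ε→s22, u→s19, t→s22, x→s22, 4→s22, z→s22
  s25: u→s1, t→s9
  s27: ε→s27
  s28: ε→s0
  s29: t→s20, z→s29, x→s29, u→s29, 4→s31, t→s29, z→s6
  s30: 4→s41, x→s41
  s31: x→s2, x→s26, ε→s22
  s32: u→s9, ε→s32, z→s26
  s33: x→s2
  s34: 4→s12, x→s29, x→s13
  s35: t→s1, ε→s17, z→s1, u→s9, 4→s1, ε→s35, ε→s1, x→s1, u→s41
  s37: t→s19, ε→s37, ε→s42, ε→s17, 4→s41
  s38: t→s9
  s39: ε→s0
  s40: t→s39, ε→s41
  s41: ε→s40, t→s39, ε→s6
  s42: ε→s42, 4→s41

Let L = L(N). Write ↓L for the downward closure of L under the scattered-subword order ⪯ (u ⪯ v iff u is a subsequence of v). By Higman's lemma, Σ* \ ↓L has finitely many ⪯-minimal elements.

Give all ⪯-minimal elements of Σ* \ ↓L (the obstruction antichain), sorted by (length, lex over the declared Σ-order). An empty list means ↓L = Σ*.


|Q|=43, |F|=6, |δ|=98 (30 ε).
min D↑ (6 st, q0=0, F={5}): 0:u→0,x→0,z→0,4→1,t→0 1:u→2,x→1,z→1,4→1,t→1 2:u→2,x→2,z→3,4→2,t→2 3:u→3,x→3,z→4,4→3,t→3 4:u→5,x→4,z→4,4→4,t→4 5:u→5,x→5,z→5,4→5,t→5.
'4uzzu': |S_i|=[26, 24, 21, 20, 18, 14] end={s0,s12,s14,s18,s2,s28,s3,s30,s33,s39,s40,s41,…} ∉↓L; 5/5 single-dels accept.
1 words, ⪯-incomp.

min(Σ*\↓L) = [4uzzu].


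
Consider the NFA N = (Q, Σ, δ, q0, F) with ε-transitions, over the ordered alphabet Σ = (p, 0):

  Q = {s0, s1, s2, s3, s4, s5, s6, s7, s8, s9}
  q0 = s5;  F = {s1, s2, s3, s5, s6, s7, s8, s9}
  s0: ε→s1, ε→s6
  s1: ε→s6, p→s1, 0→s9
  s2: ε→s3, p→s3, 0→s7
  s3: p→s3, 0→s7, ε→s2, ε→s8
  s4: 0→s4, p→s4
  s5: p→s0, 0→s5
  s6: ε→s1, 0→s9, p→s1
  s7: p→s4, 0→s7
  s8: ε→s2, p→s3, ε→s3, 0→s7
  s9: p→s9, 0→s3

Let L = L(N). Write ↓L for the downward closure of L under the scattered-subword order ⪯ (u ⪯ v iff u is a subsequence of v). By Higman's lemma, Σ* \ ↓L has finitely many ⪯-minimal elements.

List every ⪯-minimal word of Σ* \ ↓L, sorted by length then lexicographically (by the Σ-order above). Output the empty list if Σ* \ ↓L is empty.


|Q|=10, |F|=8, |δ|=27 (9 ε).
min D↑ (6 st, q0=0, F={5}): 0:p→1,0→0 1:p→1,0→2 2:p→2,0→3 3:p→3,0→4 4:p→5,0→4 5:p→5,0→5 (ε-aug+det+¬).
'p000p': run [10, 9, 6, 5, 2, 1] end={s4} — reject; 5/5 deletions ∈↓L.
1 minimals (antichain).

Antichain: [p000p].


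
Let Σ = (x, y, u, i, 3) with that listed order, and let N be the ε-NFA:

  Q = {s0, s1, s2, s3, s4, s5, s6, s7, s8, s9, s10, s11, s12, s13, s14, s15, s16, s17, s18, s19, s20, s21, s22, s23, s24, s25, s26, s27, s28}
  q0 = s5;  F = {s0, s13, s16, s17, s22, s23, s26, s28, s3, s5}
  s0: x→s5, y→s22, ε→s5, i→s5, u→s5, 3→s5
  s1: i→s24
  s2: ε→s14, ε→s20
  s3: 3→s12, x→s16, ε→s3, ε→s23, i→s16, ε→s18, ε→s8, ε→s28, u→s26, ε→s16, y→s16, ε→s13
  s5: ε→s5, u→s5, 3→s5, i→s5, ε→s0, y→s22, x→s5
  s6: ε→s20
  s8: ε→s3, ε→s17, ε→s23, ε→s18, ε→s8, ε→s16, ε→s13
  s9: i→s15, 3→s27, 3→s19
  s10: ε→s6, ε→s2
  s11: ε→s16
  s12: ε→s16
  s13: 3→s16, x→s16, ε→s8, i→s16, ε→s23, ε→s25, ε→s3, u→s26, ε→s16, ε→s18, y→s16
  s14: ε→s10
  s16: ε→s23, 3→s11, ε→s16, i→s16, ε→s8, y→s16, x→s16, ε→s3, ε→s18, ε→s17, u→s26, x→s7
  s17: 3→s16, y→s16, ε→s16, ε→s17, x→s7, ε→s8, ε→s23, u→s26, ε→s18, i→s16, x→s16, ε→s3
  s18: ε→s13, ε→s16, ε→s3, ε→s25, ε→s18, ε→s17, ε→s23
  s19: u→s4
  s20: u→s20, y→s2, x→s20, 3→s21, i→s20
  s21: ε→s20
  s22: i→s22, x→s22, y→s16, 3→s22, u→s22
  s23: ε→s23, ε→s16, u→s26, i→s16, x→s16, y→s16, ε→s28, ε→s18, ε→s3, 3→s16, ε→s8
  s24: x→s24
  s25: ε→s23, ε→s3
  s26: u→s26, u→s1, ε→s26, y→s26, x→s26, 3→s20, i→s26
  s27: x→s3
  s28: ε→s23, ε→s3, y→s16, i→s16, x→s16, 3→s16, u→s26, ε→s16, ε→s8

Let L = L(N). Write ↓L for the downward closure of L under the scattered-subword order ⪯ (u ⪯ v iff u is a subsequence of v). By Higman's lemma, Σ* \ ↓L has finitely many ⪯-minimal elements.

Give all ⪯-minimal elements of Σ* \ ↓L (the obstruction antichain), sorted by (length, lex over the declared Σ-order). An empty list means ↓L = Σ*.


min(Σ*\↓L) = [yyu3].

|Q|=29, |F|=10, |δ|=129 (64 ε).
min D↑ (5 st, q0=0, F={4}): 0:x→0,y→1,u→0,i→0,3→0 1:x→1,y→2,u→1,i→1,3→1 2:x→2,y→2,u→3,i→2,3→2 3:x→3,y→3,u→3,i→3,3→4 4:x→4,y→4,u→4,i→4,3→4.
'yyu3': run [24, 22, 21, 9, 6] end={s10,s14,s2,s20,s21,s6} ∉↓L; 4/4 del acc.
1 obstructions.


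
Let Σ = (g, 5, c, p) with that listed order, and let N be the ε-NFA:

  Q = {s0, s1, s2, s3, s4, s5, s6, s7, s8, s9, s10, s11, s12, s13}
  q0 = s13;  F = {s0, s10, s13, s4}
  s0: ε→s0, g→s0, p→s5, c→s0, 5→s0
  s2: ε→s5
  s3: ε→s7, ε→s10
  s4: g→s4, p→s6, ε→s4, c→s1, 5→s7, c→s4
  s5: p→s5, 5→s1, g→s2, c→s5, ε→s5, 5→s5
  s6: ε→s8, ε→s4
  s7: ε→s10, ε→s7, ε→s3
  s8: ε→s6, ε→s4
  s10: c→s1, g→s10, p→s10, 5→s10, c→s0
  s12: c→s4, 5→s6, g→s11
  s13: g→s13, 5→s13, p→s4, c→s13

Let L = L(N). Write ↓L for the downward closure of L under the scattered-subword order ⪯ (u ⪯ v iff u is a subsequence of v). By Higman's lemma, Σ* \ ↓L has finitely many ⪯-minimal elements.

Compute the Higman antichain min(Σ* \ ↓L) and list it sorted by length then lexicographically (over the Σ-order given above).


|Q|=14, |F|=4, |δ|=39 (13 ε).
min D↑ (5 st, q0=0, F={4}): 0:g→0,5→0,c→0,p→1 1:g→1,5→2,c→1,p→1 2:g→2,5→2,c→3,p→2 3:g→3,5→3,c→3,p→4 4:g→4,5→4,c→4,p→4 [Hopcroft].
'p5cp': |S_i|=[11, 10, 7, 4, 3] end={s1,s2,s5} ∉↓L; 4/4 del acc.
1 words, ⪯-incomp.

min(Σ*\↓L) = [p5cp].


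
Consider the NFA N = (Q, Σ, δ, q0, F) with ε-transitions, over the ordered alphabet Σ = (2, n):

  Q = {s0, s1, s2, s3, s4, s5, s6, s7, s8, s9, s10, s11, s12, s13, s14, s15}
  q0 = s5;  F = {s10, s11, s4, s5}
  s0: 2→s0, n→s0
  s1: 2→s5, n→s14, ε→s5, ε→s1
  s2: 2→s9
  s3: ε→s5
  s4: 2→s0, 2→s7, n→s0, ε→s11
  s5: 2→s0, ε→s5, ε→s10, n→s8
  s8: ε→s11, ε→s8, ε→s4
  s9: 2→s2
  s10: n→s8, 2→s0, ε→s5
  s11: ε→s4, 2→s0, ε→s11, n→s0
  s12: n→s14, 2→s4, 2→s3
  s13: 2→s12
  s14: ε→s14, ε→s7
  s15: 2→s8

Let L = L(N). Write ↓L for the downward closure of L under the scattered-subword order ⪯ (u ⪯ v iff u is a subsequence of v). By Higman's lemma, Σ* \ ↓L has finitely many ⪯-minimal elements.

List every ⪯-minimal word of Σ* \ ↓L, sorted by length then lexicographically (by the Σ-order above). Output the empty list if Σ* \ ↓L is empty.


Antichain: [2, nn].

|Q|=16, |F|=4, |δ|=34 (14 ε).
min D↑ (3 st, q0=0, F={1}): 0:2→1,n→2 1:2→1,n→1 2:2→1,n→1.
'2': |S_i|=[7, 2] end={s0,s7} — reject; 1/1 single-dels accept.
'nn': |S_i|=[7, 5, 1] end={s0} ∉↓L; 2/2 deletions ∈↓L.
2 obstructions.


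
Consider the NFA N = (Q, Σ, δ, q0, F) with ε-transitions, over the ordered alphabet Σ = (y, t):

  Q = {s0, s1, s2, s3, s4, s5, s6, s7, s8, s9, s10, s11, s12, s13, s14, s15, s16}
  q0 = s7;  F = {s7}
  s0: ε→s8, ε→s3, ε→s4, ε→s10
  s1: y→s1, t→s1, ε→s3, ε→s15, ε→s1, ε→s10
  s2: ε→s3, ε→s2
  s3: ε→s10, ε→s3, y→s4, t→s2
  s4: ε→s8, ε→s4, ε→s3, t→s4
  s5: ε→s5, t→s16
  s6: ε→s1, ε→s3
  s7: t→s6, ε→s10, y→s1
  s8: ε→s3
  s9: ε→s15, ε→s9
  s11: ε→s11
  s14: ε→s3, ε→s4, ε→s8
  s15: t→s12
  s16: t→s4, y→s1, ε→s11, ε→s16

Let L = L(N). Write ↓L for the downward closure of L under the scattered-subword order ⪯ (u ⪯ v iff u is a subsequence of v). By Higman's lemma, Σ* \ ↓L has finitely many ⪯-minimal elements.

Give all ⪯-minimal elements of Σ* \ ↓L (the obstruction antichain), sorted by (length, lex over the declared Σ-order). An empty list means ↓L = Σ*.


min(Σ*\↓L) = [y, t].

|Q|=17, |F|=1, |δ|=39 (28 ε).
min D↑ (2 st, q0=0, F={1}): 0:y→1,t→1 1:y→1,t→1 (ε-aug+det+¬).
'y': run [10, 8] end={s1,s10,s12,s15,s2,s3,s4,s8} rej; 1/1 single-dels accept.
't': |S_i|=[10, 9] end={s1,s10,s12,s15,s2,s3,s4,s6,s8} rej; 1/1 del acc.
2 words, ⪯-incomp.


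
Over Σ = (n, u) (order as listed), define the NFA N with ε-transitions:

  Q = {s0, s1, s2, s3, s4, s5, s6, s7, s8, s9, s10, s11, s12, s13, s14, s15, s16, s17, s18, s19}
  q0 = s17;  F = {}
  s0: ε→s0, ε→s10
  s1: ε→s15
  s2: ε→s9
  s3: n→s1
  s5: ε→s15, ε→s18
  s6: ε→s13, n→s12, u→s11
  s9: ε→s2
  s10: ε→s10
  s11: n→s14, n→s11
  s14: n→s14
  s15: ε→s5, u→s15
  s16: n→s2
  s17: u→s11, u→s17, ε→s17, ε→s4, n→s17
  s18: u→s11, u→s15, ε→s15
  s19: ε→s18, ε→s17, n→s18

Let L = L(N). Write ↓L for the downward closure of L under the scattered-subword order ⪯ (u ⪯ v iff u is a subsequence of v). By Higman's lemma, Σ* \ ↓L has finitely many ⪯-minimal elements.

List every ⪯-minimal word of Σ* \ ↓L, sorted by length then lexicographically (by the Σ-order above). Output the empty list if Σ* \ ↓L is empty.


|Q|=20, |F|=0, |δ|=29 (15 ε).
min D↑ (1 st, q0=0, F={0}): 0:n→0,u→0 (ε-aug+det+¬).
ε ∈ L(D↑) ⇒ ↓L = ∅.

min(Σ*\↓L) = [ε].


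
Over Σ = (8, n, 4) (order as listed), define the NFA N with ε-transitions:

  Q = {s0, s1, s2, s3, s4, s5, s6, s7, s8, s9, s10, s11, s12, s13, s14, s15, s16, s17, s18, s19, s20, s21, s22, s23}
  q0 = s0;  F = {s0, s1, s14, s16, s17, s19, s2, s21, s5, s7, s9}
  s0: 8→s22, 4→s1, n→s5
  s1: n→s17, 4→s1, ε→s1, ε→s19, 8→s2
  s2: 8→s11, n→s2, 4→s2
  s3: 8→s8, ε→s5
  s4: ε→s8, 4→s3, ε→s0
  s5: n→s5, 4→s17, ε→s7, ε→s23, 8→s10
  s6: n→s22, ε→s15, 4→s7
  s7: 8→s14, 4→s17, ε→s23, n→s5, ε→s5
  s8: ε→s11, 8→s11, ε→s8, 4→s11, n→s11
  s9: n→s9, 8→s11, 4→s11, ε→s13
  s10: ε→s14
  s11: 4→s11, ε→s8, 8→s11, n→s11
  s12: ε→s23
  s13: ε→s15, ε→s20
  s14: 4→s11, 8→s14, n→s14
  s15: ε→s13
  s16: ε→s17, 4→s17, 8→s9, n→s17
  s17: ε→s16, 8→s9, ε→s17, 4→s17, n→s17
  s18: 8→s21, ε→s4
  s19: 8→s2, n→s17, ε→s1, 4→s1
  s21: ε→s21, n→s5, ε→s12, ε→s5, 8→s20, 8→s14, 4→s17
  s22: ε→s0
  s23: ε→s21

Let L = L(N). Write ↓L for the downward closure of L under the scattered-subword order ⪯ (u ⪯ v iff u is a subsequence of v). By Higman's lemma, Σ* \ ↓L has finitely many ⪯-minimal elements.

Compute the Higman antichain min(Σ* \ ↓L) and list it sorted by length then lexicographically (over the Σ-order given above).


|Q|=24, |F|=11, |δ|=74 (29 ε).
min D↑ (8 st, q0=0, F={6}): 0:8→0,n→1,4→2 1:8→3,n→1,4→4 2:8→5,n→4,4→2 3:8→3,n→3,4→6 4:8→7,n→4,4→4 5:8→6,n→5,4→5 6:8→6,n→6,4→6 7:8→6,n→7,4→6 [Hopcroft].
'n84': N↓-sim [20, 16, 8, 2] end={s11,s8} rej; 3/3 del acc.
'488': run [20, 11, 7, 2] end={s11,s8} — reject; 3/3 del acc.
2 obstructions.

min(Σ*\↓L) = [n84, 488].


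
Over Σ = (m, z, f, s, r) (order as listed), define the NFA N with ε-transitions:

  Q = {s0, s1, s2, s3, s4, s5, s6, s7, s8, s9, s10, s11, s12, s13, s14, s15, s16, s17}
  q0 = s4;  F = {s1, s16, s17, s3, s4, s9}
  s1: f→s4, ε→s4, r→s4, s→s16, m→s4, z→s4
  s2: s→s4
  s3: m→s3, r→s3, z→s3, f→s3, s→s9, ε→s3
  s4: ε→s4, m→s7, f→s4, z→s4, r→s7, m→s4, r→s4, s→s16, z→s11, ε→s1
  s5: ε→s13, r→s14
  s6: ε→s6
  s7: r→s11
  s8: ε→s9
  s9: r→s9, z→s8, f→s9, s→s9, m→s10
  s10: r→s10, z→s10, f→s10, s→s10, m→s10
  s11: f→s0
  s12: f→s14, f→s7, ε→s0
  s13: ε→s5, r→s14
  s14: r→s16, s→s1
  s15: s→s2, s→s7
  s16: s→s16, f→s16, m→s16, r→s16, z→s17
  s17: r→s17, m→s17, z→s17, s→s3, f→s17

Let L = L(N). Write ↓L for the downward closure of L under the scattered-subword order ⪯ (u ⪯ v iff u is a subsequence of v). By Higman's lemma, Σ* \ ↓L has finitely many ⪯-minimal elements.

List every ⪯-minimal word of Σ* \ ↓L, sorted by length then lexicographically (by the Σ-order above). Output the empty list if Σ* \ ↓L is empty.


min(Σ*\↓L) = [szssm].

|Q|=18, |F|=6, |δ|=58 (9 ε).
min D↑ (6 st, q0=0, F={5}): 0:m→0,z→0,f→0,s→1,r→0 1:m→1,z→2,f→1,s→1,r→1 2:m→2,z→2,f→2,s→3,r→2 3:m→3,z→3,f→3,s→4,r→3 4:m→5,z→4,f→4,s→4,r→4 5:m→5,z→5,f→5,s→5,r→5 [Hopcroft].
'szssm': |S_i|=[11, 6, 5, 4, 3, 1] end={s10} ∉↓L; 5/5 deletions ∈↓L.
1 words, ⪯-incomp.


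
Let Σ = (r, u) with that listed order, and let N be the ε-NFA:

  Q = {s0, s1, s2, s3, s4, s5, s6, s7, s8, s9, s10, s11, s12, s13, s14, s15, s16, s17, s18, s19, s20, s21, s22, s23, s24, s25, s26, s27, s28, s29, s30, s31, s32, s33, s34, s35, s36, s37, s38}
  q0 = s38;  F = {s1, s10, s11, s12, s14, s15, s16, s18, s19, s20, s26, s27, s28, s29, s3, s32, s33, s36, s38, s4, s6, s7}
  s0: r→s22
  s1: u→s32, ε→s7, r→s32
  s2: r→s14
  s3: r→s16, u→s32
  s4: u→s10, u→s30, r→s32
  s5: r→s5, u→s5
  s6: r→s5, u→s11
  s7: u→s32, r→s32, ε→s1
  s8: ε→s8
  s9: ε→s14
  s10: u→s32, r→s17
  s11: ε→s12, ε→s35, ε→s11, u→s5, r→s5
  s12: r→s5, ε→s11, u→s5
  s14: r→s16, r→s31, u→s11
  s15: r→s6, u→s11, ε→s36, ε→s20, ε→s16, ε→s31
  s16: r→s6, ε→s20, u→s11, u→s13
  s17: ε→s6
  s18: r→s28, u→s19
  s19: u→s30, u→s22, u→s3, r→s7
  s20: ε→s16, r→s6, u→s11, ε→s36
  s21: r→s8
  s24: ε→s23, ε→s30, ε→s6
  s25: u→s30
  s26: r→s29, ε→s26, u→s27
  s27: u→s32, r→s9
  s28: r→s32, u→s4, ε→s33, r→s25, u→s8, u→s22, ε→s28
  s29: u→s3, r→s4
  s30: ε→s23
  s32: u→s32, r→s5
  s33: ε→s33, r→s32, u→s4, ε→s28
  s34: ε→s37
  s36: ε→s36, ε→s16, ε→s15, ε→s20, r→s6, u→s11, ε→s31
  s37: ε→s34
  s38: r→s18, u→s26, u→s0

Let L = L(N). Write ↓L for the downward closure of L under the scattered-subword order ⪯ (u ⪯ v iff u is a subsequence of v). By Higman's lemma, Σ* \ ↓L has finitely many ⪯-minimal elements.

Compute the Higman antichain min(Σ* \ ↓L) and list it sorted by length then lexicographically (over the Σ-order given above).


|Q|=39, |F|=22, |δ|=91 (32 ε).
min D↑ (17 st, q0=0, F={12}): 0:r→1,u→2 1:r→3,u→4 2:r→5,u→6 3:r→7,u→8 4:r→9,u→10 5:r→8,u→10 6:r→11,u→7 7:r→12,u→7 8:r→7,u→13 9:r→7,u→7 10:r→14,u→7 11:r→14,u→15 12:r→12,u→12 13:r→16,u→7 14:r→16,u→15 15:r→12,u→12 16:r→12,u→15.
'rrrr': run [34, 30, 24, 10, 1] end={s5} — reject; 4/4 deletions ∈↓L.
'uuur': |S_i|=[34, 29, 21, 6, 1] end={s5} ∉↓L; 4/4 del acc.
'rurur': run [34, 30, 23, 15, 6, 1] end={s5} — reject; 5/5 deletions ∈↓L.
'uuruu': N↓-sim [34, 29, 21, 14, 5, 1] end={s5} ∉↓L; 5/5 deletions ∈↓L.
4 minimals (antichain).

Antichain: [rrrr, uuur, rurur, uuruu].


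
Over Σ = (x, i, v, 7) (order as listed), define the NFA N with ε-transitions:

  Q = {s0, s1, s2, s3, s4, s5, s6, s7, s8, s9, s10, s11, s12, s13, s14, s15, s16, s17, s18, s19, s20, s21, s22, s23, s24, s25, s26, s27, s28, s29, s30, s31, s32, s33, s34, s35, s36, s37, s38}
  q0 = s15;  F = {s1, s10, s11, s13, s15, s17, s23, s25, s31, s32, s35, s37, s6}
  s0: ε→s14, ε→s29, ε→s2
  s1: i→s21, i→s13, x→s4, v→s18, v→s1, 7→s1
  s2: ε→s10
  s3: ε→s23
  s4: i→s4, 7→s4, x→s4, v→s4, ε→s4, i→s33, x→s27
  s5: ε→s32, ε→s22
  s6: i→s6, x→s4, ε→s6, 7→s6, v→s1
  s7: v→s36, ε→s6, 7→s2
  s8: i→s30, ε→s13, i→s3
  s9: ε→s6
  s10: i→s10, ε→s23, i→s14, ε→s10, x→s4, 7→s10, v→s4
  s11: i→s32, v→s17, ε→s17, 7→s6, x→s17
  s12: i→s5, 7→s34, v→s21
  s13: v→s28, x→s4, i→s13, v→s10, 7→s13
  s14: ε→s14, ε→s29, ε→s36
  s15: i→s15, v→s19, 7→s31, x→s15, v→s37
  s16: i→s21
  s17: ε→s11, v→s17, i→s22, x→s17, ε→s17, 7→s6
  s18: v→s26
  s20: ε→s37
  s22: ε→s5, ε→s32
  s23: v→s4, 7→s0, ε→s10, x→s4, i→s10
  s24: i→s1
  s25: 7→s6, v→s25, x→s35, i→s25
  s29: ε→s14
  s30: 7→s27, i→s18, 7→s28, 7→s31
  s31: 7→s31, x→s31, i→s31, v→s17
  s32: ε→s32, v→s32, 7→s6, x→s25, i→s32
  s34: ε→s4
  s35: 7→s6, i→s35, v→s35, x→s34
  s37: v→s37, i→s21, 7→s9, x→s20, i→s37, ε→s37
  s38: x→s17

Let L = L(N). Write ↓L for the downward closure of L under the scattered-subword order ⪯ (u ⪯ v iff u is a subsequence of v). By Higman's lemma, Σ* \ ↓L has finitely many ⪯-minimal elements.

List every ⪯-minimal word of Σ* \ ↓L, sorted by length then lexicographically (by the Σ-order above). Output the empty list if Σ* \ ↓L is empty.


|Q|=39, |F|=13, |δ|=107 (28 ε).
min D↑ (12 st, q0=0, F={5}): 0:x→0,i→0,v→1,7→2 1:x→1,i→1,v→1,7→3 2:x→2,i→2,v→4,7→2 3:x→5,i→3,v→6,7→3 4:x→4,i→7,v→4,7→3 5:x→5,i→5,v→5,7→5 6:x→5,i→8,v→6,7→6 7:x→9,i→7,v→7,7→3 8:x→5,i→8,v→10,7→8 9:x→11,i→9,v→9,7→3 10:x→5,i→10,v→5,7→10 11:x→5,i→11,v→11,7→3 (ε-aug+det+¬).
'v7x': N↓-sim [31, 29, 18, 3] end={s27,s33,s4} rej; 3/3 deletions ∈↓L.
'v7vivv': run [31, 29, 18, 16, 13, 11, 3] end={s27,s33,s4} — reject; 6/6 deletions ∈↓L.
'7vixxx': |S_i|=[31, 27, 25, 23, 20, 19, 4] end={s27,s33,s34,s4} ∉↓L; 6/6 single-dels accept.
3 words, ⪯-incomp.

min(Σ*\↓L) = [v7x, v7vivv, 7vixxx].


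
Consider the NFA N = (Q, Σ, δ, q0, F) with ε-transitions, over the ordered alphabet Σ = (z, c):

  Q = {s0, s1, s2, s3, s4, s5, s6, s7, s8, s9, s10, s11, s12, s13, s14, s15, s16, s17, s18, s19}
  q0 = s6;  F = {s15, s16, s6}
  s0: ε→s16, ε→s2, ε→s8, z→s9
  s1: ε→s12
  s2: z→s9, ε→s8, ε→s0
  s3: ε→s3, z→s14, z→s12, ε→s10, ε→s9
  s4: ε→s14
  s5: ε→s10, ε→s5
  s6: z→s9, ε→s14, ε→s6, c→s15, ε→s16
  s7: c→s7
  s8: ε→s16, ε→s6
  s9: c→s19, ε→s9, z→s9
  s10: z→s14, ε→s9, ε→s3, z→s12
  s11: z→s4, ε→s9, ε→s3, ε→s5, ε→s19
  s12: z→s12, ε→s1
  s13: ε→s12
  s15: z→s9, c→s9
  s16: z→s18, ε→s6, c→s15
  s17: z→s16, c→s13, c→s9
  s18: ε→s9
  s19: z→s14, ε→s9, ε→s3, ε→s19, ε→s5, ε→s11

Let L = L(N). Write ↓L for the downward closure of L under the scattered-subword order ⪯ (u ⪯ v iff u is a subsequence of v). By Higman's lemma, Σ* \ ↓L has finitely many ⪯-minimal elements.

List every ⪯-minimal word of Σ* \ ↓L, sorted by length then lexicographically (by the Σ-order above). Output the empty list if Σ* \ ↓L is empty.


min(Σ*\↓L) = [z, cc].

|Q|=20, |F|=3, |δ|=54 (33 ε).
min D↑ (3 st, q0=0, F={1}): 0:z→1,c→2 1:z→1,c→1 2:z→1,c→1 (ε-aug+det+¬).
'z': N↓-sim [14, 11] end={s1,s10,s11,s12,s14,s18,s19,s3,s4,s5,s9} rej; 1/1 del acc.
'cc': N↓-sim [14, 11, 10] end={s1,s10,s11,s12,s14,s19,s3,s4,s5,s9} rej; 2/2 del acc.
2 obstructions.


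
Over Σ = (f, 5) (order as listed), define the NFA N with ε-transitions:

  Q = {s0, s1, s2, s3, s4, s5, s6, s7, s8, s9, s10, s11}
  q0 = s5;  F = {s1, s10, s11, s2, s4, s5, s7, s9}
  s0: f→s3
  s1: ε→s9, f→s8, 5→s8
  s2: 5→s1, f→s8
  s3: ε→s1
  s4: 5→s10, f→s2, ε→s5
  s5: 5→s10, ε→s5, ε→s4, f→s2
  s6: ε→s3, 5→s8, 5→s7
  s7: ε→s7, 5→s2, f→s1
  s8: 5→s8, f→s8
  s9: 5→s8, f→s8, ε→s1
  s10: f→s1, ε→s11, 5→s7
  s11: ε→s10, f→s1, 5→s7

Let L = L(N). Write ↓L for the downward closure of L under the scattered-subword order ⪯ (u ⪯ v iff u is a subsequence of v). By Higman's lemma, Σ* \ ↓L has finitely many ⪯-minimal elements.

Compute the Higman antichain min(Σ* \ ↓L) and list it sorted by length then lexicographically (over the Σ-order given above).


|Q|=12, |F|=8, |δ|=31 (10 ε).
min D↑ (6 st, q0=0, F={3}): 0:f→1,5→2 1:f→3,5→4 2:f→4,5→5 3:f→3,5→3 4:f→3,5→3 5:f→4,5→1 [Hopcroft].
'ff': N↓-sim [9, 4, 1] end={s8} ∉↓L; 2/2 deletions ∈↓L.
'f55': N↓-sim [9, 4, 3, 1] end={s8} rej; 3/3 single-dels accept.
'5f5': |S_i|=[9, 7, 3, 1] end={s8} rej; 3/3 single-dels accept.
'555f': N↓-sim [9, 7, 5, 4, 1] end={s8} rej; 4/4 single-dels accept.
'55555': run [9, 7, 5, 4, 3, 1] end={s8} rej; 5/5 deletions ∈↓L.
5 obstructions.

Antichain: [ff, f55, 5f5, 555f, 55555].
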